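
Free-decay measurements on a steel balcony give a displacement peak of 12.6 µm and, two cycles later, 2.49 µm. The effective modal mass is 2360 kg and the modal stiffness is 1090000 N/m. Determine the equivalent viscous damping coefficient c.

Logarithmic decrement δ = (1/n)·ln(x₀/x_n) = (1/2)·ln(12.6/2.49) = (1/2)·ln(5.060) = 0.8107.
ζ = δ/√(4π² + δ²) = 0.8107/√(39.48 + 0.657) = 0.8107/6.335 = 0.1280.
c = ζ · 2√(km) = 0.1280 × 2√(1090000 × 2360) = 0.1280 × 101400 = 12980 N·s/m.

13000 N·s/m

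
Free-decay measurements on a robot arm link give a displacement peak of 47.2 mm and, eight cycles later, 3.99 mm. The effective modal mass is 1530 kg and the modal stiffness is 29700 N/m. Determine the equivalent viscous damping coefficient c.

Logarithmic decrement δ = (1/n)·ln(x₀/x_n) = (1/8)·ln(47.2/3.99) = (1/8)·ln(11.83) = 0.3088.
ζ = δ/√(4π² + δ²) = 0.3088/√(39.48 + 0.0954) = 0.3088/6.291 = 0.04909.
c = ζ · 2√(km) = 0.04909 × 2√(29700 × 1530) = 0.04909 × 13480 = 661.9 N·s/m.

662 N·s/m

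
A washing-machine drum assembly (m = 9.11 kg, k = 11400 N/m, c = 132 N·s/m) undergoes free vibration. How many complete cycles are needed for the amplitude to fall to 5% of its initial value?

3 cycles

ζ = c/(2√(km)) = 132/(2√(11400 × 9.11)) = 132/644.5 = 0.2048.
Logarithmic decrement δ = 2πζ/√(1 − ζ²) = 2π × 0.2048/√(1 − 0.0419) = 1.315.
x_n/x₀ = e^(−nδ) ≤ 0.05; take ln: n ≥ ln(1/0.05)/δ = 2.996/1.315 = 2.279.
So 3 complete cycles are required.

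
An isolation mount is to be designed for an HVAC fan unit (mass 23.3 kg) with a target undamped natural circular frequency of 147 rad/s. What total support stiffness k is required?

503000 N/m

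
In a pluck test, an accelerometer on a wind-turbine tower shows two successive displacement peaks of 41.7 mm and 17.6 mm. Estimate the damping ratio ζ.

0.136

Logarithmic decrement δ = (1/n)·ln(x₀/x_n) = (1/1)·ln(41.7/17.6) = (1/1)·ln(2.369) = 0.8626.
ζ = δ/√(4π² + δ²) = 0.8626/√(39.48 + 0.744) = 0.8626/6.342 = 0.1360.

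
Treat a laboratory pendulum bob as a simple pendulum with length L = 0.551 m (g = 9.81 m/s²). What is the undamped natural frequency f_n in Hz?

0.672 Hz

For a simple pendulum ω_n = √(g/L) = √(9.81/0.551) = √17.80 = 4.219 rad/s.
f_n = ω_n/(2π) = 4.219/6.283 = 0.6716 Hz.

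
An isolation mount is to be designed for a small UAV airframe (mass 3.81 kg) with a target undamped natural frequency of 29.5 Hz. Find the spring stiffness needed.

131000 N/m

ω_n = 2πf_n = 2π × 29.5 = 185.4 rad/s.
k = m·ω_n² = 3.81 × 185.4² = 3.81 × 34360 = 130900 N/m.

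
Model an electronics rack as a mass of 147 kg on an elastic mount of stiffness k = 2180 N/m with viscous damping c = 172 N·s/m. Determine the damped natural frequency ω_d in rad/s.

ω_n = √(k/m) = √(2180/147) = 3.851 rad/s.
Critical damping c_c = 2√(k·m) = 2√(2180 × 147) = 1132 N·s/m, so ζ = c/c_c = 172/1132 = 0.1519.
ω_d = ω_n√(1 − ζ²) = 3.851 × √(1 − 0.0231) = 3.806 rad/s.

3.81 rad/s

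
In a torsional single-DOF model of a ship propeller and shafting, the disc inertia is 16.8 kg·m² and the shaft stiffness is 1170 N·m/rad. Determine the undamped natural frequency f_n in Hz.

ω_n = √(k_t/J) = √(1170/16.8) = √69.64 = 8.345 rad/s.
f_n = ω_n/(2π) = 8.345/6.283 = 1.328 Hz.

1.33 Hz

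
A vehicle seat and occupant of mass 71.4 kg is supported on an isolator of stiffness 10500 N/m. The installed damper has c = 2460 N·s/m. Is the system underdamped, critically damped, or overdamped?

overdamped

c_c = 2√(k·m) = 1732 N·s/m; ζ = c/c_c = 2460/1732 = 1.42.
Since ζ > 1 the system is overdamped.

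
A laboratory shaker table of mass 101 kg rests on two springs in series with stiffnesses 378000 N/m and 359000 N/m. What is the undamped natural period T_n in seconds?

0.147 s

Series springs: 1/k_eq = 1/378000 + 1/359000 = 5.431×10^-6, so k_eq = 184100 N/m.
ω_n = √(k_eq/m) = √(184100/101) = √1823 = 42.70 rad/s.
T_n = 2π/ω_n = 6.283/42.70 = 0.1472 s.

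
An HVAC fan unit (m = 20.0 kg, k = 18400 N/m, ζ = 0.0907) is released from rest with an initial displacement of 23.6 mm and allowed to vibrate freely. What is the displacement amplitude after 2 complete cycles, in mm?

7.51 mm

Logarithmic decrement δ = 2πζ/√(1 − ζ²) = 2π × 0.09070/√(1 − 0.00823) = 0.5722.
After n cycles, x_n/x₀ = e^(−nδ), so x_2 = 23.6 × e^(−2 × 0.5722) = 23.6 × 0.3184 = 7.514 mm.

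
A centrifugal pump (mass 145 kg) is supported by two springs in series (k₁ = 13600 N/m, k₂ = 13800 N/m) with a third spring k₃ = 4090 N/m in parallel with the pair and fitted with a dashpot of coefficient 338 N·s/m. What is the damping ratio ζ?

0.134

Series pair: k_s = k₁k₂/(k₁+k₂) = (13600)(13800)/(13600 + 13800) = 6850 N/m. In parallel with k₃: k_eq = 6850 + 4090 = 10940 N/m.
ω_n = √(k_eq/m) = √(10940/145) = 8.686 rad/s.
Critical damping c_c = 2√(k_eq·m) = 2√(10940 × 145) = 2519 N·s/m, so ζ = c/c_c = 338/2519 = 0.1342.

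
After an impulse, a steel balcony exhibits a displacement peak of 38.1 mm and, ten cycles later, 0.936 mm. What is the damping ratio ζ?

0.0589

Logarithmic decrement δ = (1/n)·ln(x₀/x_n) = (1/10)·ln(38.1/0.936) = (1/10)·ln(40.71) = 0.3706.
ζ = δ/√(4π² + δ²) = 0.3706/√(39.48 + 0.137) = 0.3706/6.294 = 0.05889.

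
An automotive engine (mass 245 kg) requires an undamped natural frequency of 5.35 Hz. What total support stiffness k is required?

277000 N/m

ω_n = 2πf_n = 2π × 5.35 = 33.62 rad/s.
k = m·ω_n² = 245 × 33.62² = 245 × 1130 = 276800 N/m.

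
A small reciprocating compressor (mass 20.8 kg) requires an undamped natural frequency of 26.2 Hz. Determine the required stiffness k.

ω_n = 2πf_n = 2π × 26.2 = 164.6 rad/s.
k = m·ω_n² = 20.8 × 164.6² = 20.8 × 27100 = 563700 N/m.

564000 N/m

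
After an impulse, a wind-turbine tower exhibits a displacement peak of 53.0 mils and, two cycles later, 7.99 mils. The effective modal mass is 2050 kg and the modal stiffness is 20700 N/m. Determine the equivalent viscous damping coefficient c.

1940 N·s/m

Logarithmic decrement δ = (1/n)·ln(x₀/x_n) = (1/2)·ln(53.0/7.99) = (1/2)·ln(6.633) = 0.9461.
ζ = δ/√(4π² + δ²) = 0.9461/√(39.48 + 0.895) = 0.9461/6.354 = 0.1489.
c = ζ · 2√(km) = 0.1489 × 2√(20700 × 2050) = 0.1489 × 13030 = 1940 N·s/m.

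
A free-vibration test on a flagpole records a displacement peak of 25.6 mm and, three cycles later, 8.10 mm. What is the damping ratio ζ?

Logarithmic decrement δ = (1/n)·ln(x₀/x_n) = (1/3)·ln(25.6/8.10) = (1/3)·ln(3.160) = 0.3836.
ζ = δ/√(4π² + δ²) = 0.3836/√(39.48 + 0.147) = 0.3836/6.295 = 0.06093.

0.0609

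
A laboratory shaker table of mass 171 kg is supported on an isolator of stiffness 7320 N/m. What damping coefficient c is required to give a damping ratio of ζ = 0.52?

1160 N·s/m

c_c = 2√(k·m) = 2√(7320 × 171) = 2238 N·s/m.
c = ζ·c_c = 0.52 × 2238 = 1164 N·s/m.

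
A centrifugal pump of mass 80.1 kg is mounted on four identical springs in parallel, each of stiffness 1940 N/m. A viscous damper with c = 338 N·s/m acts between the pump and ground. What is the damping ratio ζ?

0.214

Parallel springs add: k_eq = 4 × 1940 = 7760 N/m.
ω_n = √(k_eq/m) = √(7760/80.1) = 9.843 rad/s.
Critical damping c_c = 2√(k_eq·m) = 2√(7760 × 80.1) = 1577 N·s/m, so ζ = c/c_c = 338/1577 = 0.2144.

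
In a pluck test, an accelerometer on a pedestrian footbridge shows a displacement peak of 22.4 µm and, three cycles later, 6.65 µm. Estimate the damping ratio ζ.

Logarithmic decrement δ = (1/n)·ln(x₀/x_n) = (1/3)·ln(22.4/6.65) = (1/3)·ln(3.368) = 0.4048.
ζ = δ/√(4π² + δ²) = 0.4048/√(39.48 + 0.164) = 0.4048/6.296 = 0.06429.

0.0643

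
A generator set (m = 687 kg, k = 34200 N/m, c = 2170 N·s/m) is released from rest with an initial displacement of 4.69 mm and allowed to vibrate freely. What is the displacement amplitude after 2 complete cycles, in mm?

ζ = c/(2√(km)) = 2170/(2√(34200 × 687)) = 2170/9694 = 0.2238.
Logarithmic decrement δ = 2πζ/√(1 − ζ²) = 2π × 0.2238/√(1 − 0.0501) = 1.443.
After n cycles, x_n/x₀ = e^(−nδ), so x_2 = 4.69 × e^(−2 × 1.443) = 4.69 × 0.05579 = 0.2617 mm.

0.262 mm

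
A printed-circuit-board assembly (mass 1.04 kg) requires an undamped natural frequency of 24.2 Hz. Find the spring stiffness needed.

24000 N/m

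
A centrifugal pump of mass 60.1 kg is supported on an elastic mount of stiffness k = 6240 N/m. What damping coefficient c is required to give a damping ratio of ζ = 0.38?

465 N·s/m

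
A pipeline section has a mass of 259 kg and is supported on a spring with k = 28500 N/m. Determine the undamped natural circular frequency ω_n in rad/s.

10.5 rad/s

ω_n = √(k/m) = √(28500/259) = √110.0 = 10.49 rad/s.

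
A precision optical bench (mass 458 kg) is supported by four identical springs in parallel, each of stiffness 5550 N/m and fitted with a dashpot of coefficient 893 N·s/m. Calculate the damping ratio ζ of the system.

Parallel springs add: k_eq = 4 × 5550 = 22200 N/m.
ω_n = √(k_eq/m) = √(22200/458) = 6.962 rad/s.
Critical damping c_c = 2√(k_eq·m) = 2√(22200 × 458) = 6377 N·s/m, so ζ = c/c_c = 893/6377 = 0.1400.

0.140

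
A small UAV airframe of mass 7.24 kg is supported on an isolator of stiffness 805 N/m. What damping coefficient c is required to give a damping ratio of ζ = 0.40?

61.1 N·s/m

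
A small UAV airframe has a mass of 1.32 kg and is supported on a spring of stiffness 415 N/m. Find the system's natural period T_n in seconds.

0.354 s

ω_n = √(k/m) = √(415.0/1.32) = √314.4 = 17.73 rad/s.
T_n = 2π/ω_n = 6.283/17.73 = 0.3544 s.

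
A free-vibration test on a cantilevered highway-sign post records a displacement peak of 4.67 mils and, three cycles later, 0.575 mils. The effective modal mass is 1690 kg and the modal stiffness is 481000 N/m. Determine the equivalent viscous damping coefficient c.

6300 N·s/m

Logarithmic decrement δ = (1/n)·ln(x₀/x_n) = (1/3)·ln(4.67/0.575) = (1/3)·ln(8.122) = 0.6982.
ζ = δ/√(4π² + δ²) = 0.6982/√(39.48 + 0.487) = 0.6982/6.322 = 0.1104.
c = ζ · 2√(km) = 0.1104 × 2√(481000 × 1690) = 0.1104 × 57020 = 6298 N·s/m.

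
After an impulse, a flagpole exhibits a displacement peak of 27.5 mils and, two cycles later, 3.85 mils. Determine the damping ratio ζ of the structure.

Logarithmic decrement δ = (1/n)·ln(x₀/x_n) = (1/2)·ln(27.5/3.85) = (1/2)·ln(7.143) = 0.9831.
ζ = δ/√(4π² + δ²) = 0.9831/√(39.48 + 0.966) = 0.9831/6.360 = 0.1546.

0.155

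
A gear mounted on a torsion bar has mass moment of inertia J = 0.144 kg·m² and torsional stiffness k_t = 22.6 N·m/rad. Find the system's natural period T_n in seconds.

ω_n = √(k_t/J) = √(22.6/0.144) = √156.9 = 12.53 rad/s.
T_n = 2π/ω_n = 6.283/12.53 = 0.5015 s.

0.502 s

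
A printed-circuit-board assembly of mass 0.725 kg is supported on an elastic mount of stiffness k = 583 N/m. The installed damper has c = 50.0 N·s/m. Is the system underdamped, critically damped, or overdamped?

c_c = 2√(k·m) = 41.12 N·s/m; ζ = c/c_c = 50.0/41.12 = 1.22.
Since ζ > 1 the system is overdamped.

overdamped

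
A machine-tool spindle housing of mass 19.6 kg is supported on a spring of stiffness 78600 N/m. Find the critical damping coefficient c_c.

2480 N·s/m

c_c = 2√(k·m) = 2√(78600 × 19.6) = 2 × 1241 = 2482 N·s/m.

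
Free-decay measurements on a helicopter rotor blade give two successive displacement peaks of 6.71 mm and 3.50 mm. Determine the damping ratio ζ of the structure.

Logarithmic decrement δ = (1/n)·ln(x₀/x_n) = (1/1)·ln(6.71/3.50) = (1/1)·ln(1.917) = 0.6508.
ζ = δ/√(4π² + δ²) = 0.6508/√(39.48 + 0.424) = 0.6508/6.317 = 0.1030.

0.103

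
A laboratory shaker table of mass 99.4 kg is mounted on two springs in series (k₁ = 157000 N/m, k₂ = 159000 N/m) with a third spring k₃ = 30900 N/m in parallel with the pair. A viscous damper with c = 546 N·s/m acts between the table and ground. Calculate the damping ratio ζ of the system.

0.0826

Series pair: k_s = k₁k₂/(k₁+k₂) = (157000)(159000)/(157000 + 159000) = 79000 N/m. In parallel with k₃: k_eq = 79000 + 30900 = 109900 N/m.
ω_n = √(k_eq/m) = √(109900/99.4) = 33.25 rad/s.
Critical damping c_c = 2√(k_eq·m) = 2√(109900 × 99.4) = 6610 N·s/m, so ζ = c/c_c = 546/6610 = 0.08260.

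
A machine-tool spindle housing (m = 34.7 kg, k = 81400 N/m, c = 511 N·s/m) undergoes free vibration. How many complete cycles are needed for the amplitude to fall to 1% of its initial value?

ζ = c/(2√(km)) = 511/(2√(81400 × 34.7)) = 511/3361 = 0.1520.
Logarithmic decrement δ = 2πζ/√(1 − ζ²) = 2π × 0.1520/√(1 − 0.0231) = 0.9664.
x_n/x₀ = e^(−nδ) ≤ 0.01; take ln: n ≥ ln(1/0.01)/δ = 4.605/0.9664 = 4.765.
So 5 complete cycles are required.

5 cycles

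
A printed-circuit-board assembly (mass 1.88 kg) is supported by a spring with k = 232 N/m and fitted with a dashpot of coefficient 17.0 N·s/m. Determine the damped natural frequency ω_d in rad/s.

ω_n = √(k/m) = √(232.0/1.88) = 11.11 rad/s.
Critical damping c_c = 2√(k·m) = 2√(232.0 × 1.88) = 41.77 N·s/m, so ζ = c/c_c = 17.0/41.77 = 0.4070.
ω_d = ω_n√(1 − ζ²) = 11.11 × √(1 − 0.166) = 10.15 rad/s.

10.1 rad/s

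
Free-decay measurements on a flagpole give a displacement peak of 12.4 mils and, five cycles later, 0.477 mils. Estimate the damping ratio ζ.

0.103

Logarithmic decrement δ = (1/n)·ln(x₀/x_n) = (1/5)·ln(12.4/0.477) = (1/5)·ln(26.00) = 0.6516.
ζ = δ/√(4π² + δ²) = 0.6516/√(39.48 + 0.425) = 0.6516/6.317 = 0.1032.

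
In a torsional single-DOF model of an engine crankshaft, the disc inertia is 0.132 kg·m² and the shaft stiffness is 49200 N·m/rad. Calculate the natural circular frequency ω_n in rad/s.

611 rad/s

ω_n = √(k_t/J) = √(49200/0.132) = √372700 = 610.5 rad/s.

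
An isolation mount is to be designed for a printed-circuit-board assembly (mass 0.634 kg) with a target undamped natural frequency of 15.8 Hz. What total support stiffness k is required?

6250 N/m

ω_n = 2πf_n = 2π × 15.8 = 99.27 rad/s.
k = m·ω_n² = 0.634 × 99.27² = 0.634 × 9855 = 6248 N/m.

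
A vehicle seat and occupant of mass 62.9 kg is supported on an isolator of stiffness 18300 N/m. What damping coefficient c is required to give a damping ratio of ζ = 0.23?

c_c = 2√(k·m) = 2√(18300 × 62.9) = 2146 N·s/m.
c = ζ·c_c = 0.23 × 2146 = 493.5 N·s/m.

494 N·s/m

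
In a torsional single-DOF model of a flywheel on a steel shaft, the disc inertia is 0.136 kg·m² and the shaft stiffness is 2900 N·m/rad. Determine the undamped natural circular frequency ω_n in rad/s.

146 rad/s

ω_n = √(k_t/J) = √(2900/0.136) = √21320 = 146.0 rad/s.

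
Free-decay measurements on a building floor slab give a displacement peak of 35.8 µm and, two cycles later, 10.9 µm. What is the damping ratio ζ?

0.0942

Logarithmic decrement δ = (1/n)·ln(x₀/x_n) = (1/2)·ln(35.8/10.9) = (1/2)·ln(3.284) = 0.5946.
ζ = δ/√(4π² + δ²) = 0.5946/√(39.48 + 0.354) = 0.5946/6.311 = 0.09421.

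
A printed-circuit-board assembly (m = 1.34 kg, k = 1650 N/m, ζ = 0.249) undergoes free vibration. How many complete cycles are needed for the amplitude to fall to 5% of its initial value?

2 cycles

Logarithmic decrement δ = 2πζ/√(1 − ζ²) = 2π × 0.2490/√(1 − 0.0620) = 1.615.
x_n/x₀ = e^(−nδ) ≤ 0.05; take ln: n ≥ ln(1/0.05)/δ = 2.996/1.615 = 1.854.
So 2 complete cycles are required.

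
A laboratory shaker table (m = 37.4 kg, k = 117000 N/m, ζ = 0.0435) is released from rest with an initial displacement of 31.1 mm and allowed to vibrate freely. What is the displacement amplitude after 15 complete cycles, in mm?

Logarithmic decrement δ = 2πζ/√(1 − ζ²) = 2π × 0.04350/√(1 − 0.00189) = 0.2736.
After n cycles, x_n/x₀ = e^(−nδ), so x_15 = 31.1 × e^(−15 × 0.2736) = 31.1 × 0.01651 = 0.5135 mm.

0.514 mm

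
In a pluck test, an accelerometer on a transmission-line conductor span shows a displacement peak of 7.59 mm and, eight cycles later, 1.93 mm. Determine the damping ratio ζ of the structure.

Logarithmic decrement δ = (1/n)·ln(x₀/x_n) = (1/8)·ln(7.59/1.93) = (1/8)·ln(3.933) = 0.1712.
ζ = δ/√(4π² + δ²) = 0.1712/√(39.48 + 0.0293) = 0.1712/6.286 = 0.02723.

0.0272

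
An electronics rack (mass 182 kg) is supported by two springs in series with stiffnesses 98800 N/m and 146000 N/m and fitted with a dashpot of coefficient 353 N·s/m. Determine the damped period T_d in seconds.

0.350 s

Series springs: 1/k_eq = 1/98800 + 1/146000 = 1.697×10^-5, so k_eq = 58920 N/m.
ω_n = √(k_eq/m) = √(58920/182) = 17.99 rad/s.
Critical damping c_c = 2√(k_eq·m) = 2√(58920 × 182) = 6550 N·s/m, so ζ = c/c_c = 353/6550 = 0.05390.
ω_d = ω_n√(1 − ζ²) = 17.99 × √(1 − 0.00290) = 17.97 rad/s.
T_d = 2π/ω_d = 0.3497 s.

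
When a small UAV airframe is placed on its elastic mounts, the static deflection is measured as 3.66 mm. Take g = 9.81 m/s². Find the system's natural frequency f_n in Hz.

ω_n = √(g/δ_st) = √(9.81/0.00366) = √2680 = 51.77 rad/s.
f_n = ω_n/(2π) = 51.77/6.283 = 8.240 Hz.

8.24 Hz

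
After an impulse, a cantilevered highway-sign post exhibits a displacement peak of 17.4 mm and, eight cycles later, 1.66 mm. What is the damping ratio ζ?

Logarithmic decrement δ = (1/n)·ln(x₀/x_n) = (1/8)·ln(17.4/1.66) = (1/8)·ln(10.48) = 0.2937.
ζ = δ/√(4π² + δ²) = 0.2937/√(39.48 + 0.0863) = 0.2937/6.290 = 0.04669.

0.0467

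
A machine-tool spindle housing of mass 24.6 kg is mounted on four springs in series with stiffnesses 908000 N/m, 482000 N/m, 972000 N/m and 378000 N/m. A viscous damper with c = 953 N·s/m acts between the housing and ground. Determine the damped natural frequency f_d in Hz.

Series springs: 1/k_eq = 1/908000 + 1/482000 + 1/972000 + 1/378000 = 6.850×10^-6, so k_eq = 146000 N/m.
ω_n = √(k_eq/m) = √(146000/24.6) = 77.03 rad/s.
Critical damping c_c = 2√(k_eq·m) = 2√(146000 × 24.6) = 3790 N·s/m, so ζ = c/c_c = 953/3790 = 0.2514.
ω_d = ω_n√(1 − ζ²) = 77.03 × √(1 − 0.0632) = 74.56 rad/s.
f_d = ω_d/(2π) = 11.87 Hz.

11.9 Hz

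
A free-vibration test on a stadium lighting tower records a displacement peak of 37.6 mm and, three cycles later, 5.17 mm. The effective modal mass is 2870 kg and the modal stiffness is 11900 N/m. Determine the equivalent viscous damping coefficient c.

1220 N·s/m

Logarithmic decrement δ = (1/n)·ln(x₀/x_n) = (1/3)·ln(37.6/5.17) = (1/3)·ln(7.273) = 0.6614.
ζ = δ/√(4π² + δ²) = 0.6614/√(39.48 + 0.437) = 0.6614/6.318 = 0.1047.
c = ζ · 2√(km) = 0.1047 × 2√(11900 × 2870) = 0.1047 × 11690 = 1224 N·s/m.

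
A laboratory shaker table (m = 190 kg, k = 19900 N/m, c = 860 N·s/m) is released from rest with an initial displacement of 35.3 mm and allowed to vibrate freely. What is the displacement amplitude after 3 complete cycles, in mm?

ζ = c/(2√(km)) = 860/(2√(19900 × 190)) = 860/3889 = 0.2211.
Logarithmic decrement δ = 2πζ/√(1 − ζ²) = 2π × 0.2211/√(1 − 0.0489) = 1.425.
After n cycles, x_n/x₀ = e^(−nδ), so x_3 = 35.3 × e^(−3 × 1.425) = 35.3 × 0.01392 = 0.4915 mm.

0.491 mm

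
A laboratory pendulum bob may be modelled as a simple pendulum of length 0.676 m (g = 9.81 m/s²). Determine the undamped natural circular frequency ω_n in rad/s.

3.81 rad/s

For a simple pendulum ω_n = √(g/L) = √(9.81/0.676) = √14.51 = 3.809 rad/s.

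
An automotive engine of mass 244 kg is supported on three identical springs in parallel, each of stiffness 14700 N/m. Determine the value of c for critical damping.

6560 N·s/m

Parallel springs add: k_eq = 3 × 14700 = 44100 N/m.
c_c = 2√(k_eq·m) = 2√(44100 × 244) = 2 × 3280 = 6561 N·s/m.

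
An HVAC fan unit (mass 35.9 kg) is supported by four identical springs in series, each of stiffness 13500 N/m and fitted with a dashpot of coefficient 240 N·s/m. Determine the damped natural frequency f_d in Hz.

Series springs: 1/k_eq = 4/13500, so k_eq = 13500/4 = 3375 N/m.
ω_n = √(k_eq/m) = √(3375/35.9) = 9.696 rad/s.
Critical damping c_c = 2√(k_eq·m) = 2√(3375 × 35.9) = 696.2 N·s/m, so ζ = c/c_c = 240/696.2 = 0.3447.
ω_d = ω_n√(1 − ζ²) = 9.696 × √(1 − 0.119) = 9.102 rad/s.
f_d = ω_d/(2π) = 1.449 Hz.

1.45 Hz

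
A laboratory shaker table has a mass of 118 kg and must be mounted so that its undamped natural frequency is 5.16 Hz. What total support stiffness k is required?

ω_n = 2πf_n = 2π × 5.16 = 32.42 rad/s.
k = m·ω_n² = 118 × 32.42² = 118 × 1051 = 124000 N/m.

124000 N/m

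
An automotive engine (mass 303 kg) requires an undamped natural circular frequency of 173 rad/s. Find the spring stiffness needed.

k = m·ω_n² = 303 × 173.0² = 303 × 29930 = 9068000 N/m.

9070000 N/m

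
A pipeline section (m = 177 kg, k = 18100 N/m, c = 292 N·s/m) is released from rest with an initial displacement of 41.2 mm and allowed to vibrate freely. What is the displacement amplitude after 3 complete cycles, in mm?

8.81 mm

ζ = c/(2√(km)) = 292/(2√(18100 × 177)) = 292/3580 = 0.08157.
Logarithmic decrement δ = 2πζ/√(1 − ζ²) = 2π × 0.08157/√(1 − 0.00665) = 0.5142.
After n cycles, x_n/x₀ = e^(−nδ), so x_3 = 41.2 × e^(−3 × 0.5142) = 41.2 × 0.2138 = 8.809 mm.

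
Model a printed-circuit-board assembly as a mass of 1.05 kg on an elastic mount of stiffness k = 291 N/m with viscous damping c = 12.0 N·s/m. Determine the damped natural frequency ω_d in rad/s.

15.6 rad/s

ω_n = √(k/m) = √(291.0/1.05) = 16.65 rad/s.
Critical damping c_c = 2√(k·m) = 2√(291.0 × 1.05) = 34.96 N·s/m, so ζ = c/c_c = 12.0/34.96 = 0.3432.
ω_d = ω_n√(1 − ζ²) = 16.65 × √(1 − 0.118) = 15.64 rad/s.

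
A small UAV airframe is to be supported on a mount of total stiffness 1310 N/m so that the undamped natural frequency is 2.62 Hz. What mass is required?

4.83 kg

ω_n = 2πf_n = 2π × 2.62 = 16.46 rad/s.
m = k/ω_n² = 1310/16.46² = 1310/271.0 = 4.834 kg.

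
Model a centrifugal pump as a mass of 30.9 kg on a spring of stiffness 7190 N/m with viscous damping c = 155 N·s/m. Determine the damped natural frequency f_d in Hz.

2.39 Hz

ω_n = √(k/m) = √(7190/30.9) = 15.25 rad/s.
Critical damping c_c = 2√(k·m) = 2√(7190 × 30.9) = 942.7 N·s/m, so ζ = c/c_c = 155/942.7 = 0.1644.
ω_d = ω_n√(1 − ζ²) = 15.25 × √(1 − 0.0270) = 15.05 rad/s.
f_d = ω_d/(2π) = 2.395 Hz.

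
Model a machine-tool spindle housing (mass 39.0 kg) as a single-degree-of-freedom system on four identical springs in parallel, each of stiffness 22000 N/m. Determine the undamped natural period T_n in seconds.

0.132 s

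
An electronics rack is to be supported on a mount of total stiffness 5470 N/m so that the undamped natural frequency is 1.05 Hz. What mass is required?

ω_n = 2πf_n = 2π × 1.05 = 6.597 rad/s.
m = k/ω_n² = 5470/6.597² = 5470/43.52 = 125.7 kg.

126 kg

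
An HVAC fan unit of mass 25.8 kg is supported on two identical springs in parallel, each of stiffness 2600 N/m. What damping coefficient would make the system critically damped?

733 N·s/m

Parallel springs add: k_eq = 2 × 2600 = 5200 N/m.
c_c = 2√(k_eq·m) = 2√(5200 × 25.8) = 2 × 366.3 = 732.6 N·s/m.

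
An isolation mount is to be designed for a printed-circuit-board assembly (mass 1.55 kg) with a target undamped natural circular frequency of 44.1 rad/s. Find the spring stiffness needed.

3010 N/m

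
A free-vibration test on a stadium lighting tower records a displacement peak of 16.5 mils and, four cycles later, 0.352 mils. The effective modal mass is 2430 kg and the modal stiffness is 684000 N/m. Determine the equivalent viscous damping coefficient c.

12300 N·s/m

Logarithmic decrement δ = (1/n)·ln(x₀/x_n) = (1/4)·ln(16.5/0.352) = (1/4)·ln(46.88) = 0.9619.
ζ = δ/√(4π² + δ²) = 0.9619/√(39.48 + 0.925) = 0.9619/6.356 = 0.1513.
c = ζ · 2√(km) = 0.1513 × 2√(684000 × 2430) = 0.1513 × 81540 = 12340 N·s/m.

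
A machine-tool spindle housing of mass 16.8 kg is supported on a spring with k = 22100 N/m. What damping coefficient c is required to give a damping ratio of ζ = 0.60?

731 N·s/m

c_c = 2√(k·m) = 2√(22100 × 16.8) = 1219 N·s/m.
c = ζ·c_c = 0.60 × 1219 = 731.2 N·s/m.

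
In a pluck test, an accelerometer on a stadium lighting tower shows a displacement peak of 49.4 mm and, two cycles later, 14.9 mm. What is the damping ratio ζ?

0.0949

Logarithmic decrement δ = (1/n)·ln(x₀/x_n) = (1/2)·ln(49.4/14.9) = (1/2)·ln(3.315) = 0.5993.
ζ = δ/√(4π² + δ²) = 0.5993/√(39.48 + 0.359) = 0.5993/6.312 = 0.09495.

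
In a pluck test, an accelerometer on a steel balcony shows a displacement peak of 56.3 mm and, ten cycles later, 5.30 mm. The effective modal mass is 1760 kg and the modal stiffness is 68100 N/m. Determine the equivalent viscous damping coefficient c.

823 N·s/m

Logarithmic decrement δ = (1/n)·ln(x₀/x_n) = (1/10)·ln(56.3/5.30) = (1/10)·ln(10.62) = 0.2363.
ζ = δ/√(4π² + δ²) = 0.2363/√(39.48 + 0.0558) = 0.2363/6.288 = 0.03758.
c = ζ · 2√(km) = 0.03758 × 2√(68100 × 1760) = 0.03758 × 21900 = 822.9 N·s/m.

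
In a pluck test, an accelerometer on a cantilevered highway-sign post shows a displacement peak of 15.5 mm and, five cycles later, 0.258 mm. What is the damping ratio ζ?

0.129

Logarithmic decrement δ = (1/n)·ln(x₀/x_n) = (1/5)·ln(15.5/0.258) = (1/5)·ln(60.08) = 0.8191.
ζ = δ/√(4π² + δ²) = 0.8191/√(39.48 + 0.671) = 0.8191/6.336 = 0.1293.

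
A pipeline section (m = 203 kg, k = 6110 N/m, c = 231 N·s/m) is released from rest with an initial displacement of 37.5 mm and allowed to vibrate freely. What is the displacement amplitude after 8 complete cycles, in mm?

0.199 mm

ζ = c/(2√(km)) = 231/(2√(6110 × 203)) = 231/2227 = 0.1037.
Logarithmic decrement δ = 2πζ/√(1 − ζ²) = 2π × 0.1037/√(1 − 0.0108) = 0.6552.
After n cycles, x_n/x₀ = e^(−nδ), so x_8 = 37.5 × e^(−8 × 0.6552) = 37.5 × 0.005294 = 0.1985 mm.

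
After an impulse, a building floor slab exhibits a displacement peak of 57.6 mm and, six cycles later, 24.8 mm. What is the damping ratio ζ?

0.0223

Logarithmic decrement δ = (1/n)·ln(x₀/x_n) = (1/6)·ln(57.6/24.8) = (1/6)·ln(2.323) = 0.1404.
ζ = δ/√(4π² + δ²) = 0.1404/√(39.48 + 0.0197) = 0.1404/6.285 = 0.02235.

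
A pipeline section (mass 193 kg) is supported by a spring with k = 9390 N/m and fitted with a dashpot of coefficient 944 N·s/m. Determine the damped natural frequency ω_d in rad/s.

6.53 rad/s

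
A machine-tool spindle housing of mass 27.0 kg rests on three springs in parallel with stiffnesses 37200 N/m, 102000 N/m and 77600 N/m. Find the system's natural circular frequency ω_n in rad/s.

89.6 rad/s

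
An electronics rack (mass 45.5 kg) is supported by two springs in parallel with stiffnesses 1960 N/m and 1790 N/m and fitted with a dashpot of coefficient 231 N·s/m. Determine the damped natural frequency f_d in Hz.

Parallel springs add: k_eq = 1960 + 1790 = 3750 N/m.
ω_n = √(k_eq/m) = √(3750/45.5) = 9.078 rad/s.
Critical damping c_c = 2√(k_eq·m) = 2√(3750 × 45.5) = 826.1 N·s/m, so ζ = c/c_c = 231/826.1 = 0.2796.
ω_d = ω_n√(1 − ζ²) = 9.078 × √(1 − 0.0782) = 8.716 rad/s.
f_d = ω_d/(2π) = 1.387 Hz.

1.39 Hz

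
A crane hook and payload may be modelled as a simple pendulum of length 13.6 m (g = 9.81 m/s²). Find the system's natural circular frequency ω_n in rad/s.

For a simple pendulum ω_n = √(g/L) = √(9.81/13.6) = √0.7213 = 0.8493 rad/s.

0.849 rad/s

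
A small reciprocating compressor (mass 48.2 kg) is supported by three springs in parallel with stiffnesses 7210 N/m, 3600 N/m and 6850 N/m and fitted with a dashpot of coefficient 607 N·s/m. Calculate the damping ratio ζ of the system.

Parallel springs add: k_eq = 7210 + 3600 + 6850 = 17660 N/m.
ω_n = √(k_eq/m) = √(17660/48.2) = 19.14 rad/s.
Critical damping c_c = 2√(k_eq·m) = 2√(17660 × 48.2) = 1845 N·s/m, so ζ = c/c_c = 607/1845 = 0.3290.

0.329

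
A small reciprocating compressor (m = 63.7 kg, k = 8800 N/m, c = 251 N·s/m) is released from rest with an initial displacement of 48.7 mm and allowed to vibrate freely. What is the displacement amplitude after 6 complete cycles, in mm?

0.0801 mm

ζ = c/(2√(km)) = 251/(2√(8800 × 63.7)) = 251/1497 = 0.1676.
Logarithmic decrement δ = 2πζ/√(1 − ζ²) = 2π × 0.1676/√(1 − 0.0281) = 1.068.
After n cycles, x_n/x₀ = e^(−nδ), so x_6 = 48.7 × e^(−6 × 1.068) = 48.7 × 0.001645 = 0.08012 mm.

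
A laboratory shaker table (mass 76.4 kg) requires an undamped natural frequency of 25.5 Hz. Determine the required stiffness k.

1960000 N/m

ω_n = 2πf_n = 2π × 25.5 = 160.2 rad/s.
k = m·ω_n² = 76.4 × 160.2² = 76.4 × 25670 = 1961000 N/m.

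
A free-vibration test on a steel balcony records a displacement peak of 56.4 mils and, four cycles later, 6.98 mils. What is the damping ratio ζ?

0.0828

Logarithmic decrement δ = (1/n)·ln(x₀/x_n) = (1/4)·ln(56.4/6.98) = (1/4)·ln(8.080) = 0.5224.
ζ = δ/√(4π² + δ²) = 0.5224/√(39.48 + 0.273) = 0.5224/6.305 = 0.08285.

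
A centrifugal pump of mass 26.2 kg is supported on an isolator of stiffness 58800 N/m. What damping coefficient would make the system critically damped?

2480 N·s/m

c_c = 2√(k·m) = 2√(58800 × 26.2) = 2 × 1241 = 2482 N·s/m.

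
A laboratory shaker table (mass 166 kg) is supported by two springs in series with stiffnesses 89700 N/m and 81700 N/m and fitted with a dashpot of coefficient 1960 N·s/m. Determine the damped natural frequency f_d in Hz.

2.38 Hz

Series springs: 1/k_eq = 1/89700 + 1/81700 = 2.339×10^-5, so k_eq = 42760 N/m.
ω_n = √(k_eq/m) = √(42760/166) = 16.05 rad/s.
Critical damping c_c = 2√(k_eq·m) = 2√(42760 × 166) = 5328 N·s/m, so ζ = c/c_c = 1960/5328 = 0.3678.
ω_d = ω_n√(1 − ζ²) = 16.05 × √(1 − 0.135) = 14.92 rad/s.
f_d = ω_d/(2π) = 2.375 Hz.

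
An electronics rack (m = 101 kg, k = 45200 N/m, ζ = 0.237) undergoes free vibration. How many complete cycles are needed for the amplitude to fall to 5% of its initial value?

Logarithmic decrement δ = 2πζ/√(1 − ζ²) = 2π × 0.2370/√(1 − 0.0562) = 1.533.
x_n/x₀ = e^(−nδ) ≤ 0.05; take ln: n ≥ ln(1/0.05)/δ = 2.996/1.533 = 1.954.
So 2 complete cycles are required.

2 cycles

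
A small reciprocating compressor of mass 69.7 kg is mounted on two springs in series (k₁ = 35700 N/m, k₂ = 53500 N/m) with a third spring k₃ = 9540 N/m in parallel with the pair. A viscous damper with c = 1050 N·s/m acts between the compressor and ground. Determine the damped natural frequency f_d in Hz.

3.13 Hz

Series pair: k_s = k₁k₂/(k₁+k₂) = (35700)(53500)/(35700 + 53500) = 21410 N/m. In parallel with k₃: k_eq = 21410 + 9540 = 30950 N/m.
ω_n = √(k_eq/m) = √(30950/69.7) = 21.07 rad/s.
Critical damping c_c = 2√(k_eq·m) = 2√(30950 × 69.7) = 2938 N·s/m, so ζ = c/c_c = 1050/2938 = 0.3574.
ω_d = ω_n√(1 − ζ²) = 21.07 × √(1 − 0.128) = 19.68 rad/s.
f_d = ω_d/(2π) = 3.132 Hz.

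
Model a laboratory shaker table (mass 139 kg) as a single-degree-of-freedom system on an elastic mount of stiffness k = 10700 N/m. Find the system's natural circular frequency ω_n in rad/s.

8.77 rad/s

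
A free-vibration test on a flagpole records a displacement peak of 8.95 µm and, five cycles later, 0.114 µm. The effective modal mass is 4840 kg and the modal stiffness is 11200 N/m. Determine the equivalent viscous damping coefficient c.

2030 N·s/m

Logarithmic decrement δ = (1/n)·ln(x₀/x_n) = (1/5)·ln(8.95/0.114) = (1/5)·ln(78.51) = 0.8726.
ζ = δ/√(4π² + δ²) = 0.8726/√(39.48 + 0.762) = 0.8726/6.343 = 0.1376.
c = ζ · 2√(km) = 0.1376 × 2√(11200 × 4840) = 0.1376 × 14730 = 2026 N·s/m.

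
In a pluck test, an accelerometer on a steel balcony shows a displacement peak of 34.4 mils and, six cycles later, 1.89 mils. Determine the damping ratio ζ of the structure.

Logarithmic decrement δ = (1/n)·ln(x₀/x_n) = (1/6)·ln(34.4/1.89) = (1/6)·ln(18.20) = 0.4836.
ζ = δ/√(4π² + δ²) = 0.4836/√(39.48 + 0.234) = 0.4836/6.302 = 0.07674.

0.0767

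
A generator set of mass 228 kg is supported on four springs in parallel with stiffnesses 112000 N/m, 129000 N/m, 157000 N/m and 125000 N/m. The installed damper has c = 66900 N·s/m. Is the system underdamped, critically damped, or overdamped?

overdamped

Parallel springs add: k_eq = 112000 + 129000 + 157000 + 125000 = 523000 N/m.
c_c = 2√(k_eq·m) = 21840 N·s/m; ζ = c/c_c = 66900/21840 = 3.06.
Since ζ > 1 the system is overdamped.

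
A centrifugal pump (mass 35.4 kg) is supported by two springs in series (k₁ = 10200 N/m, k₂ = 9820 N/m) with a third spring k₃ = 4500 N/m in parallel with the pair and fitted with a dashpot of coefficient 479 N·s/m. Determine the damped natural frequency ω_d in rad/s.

14.9 rad/s

Series pair: k_s = k₁k₂/(k₁+k₂) = (10200)(9820)/(10200 + 9820) = 5003 N/m. In parallel with k₃: k_eq = 5003 + 4500 = 9503 N/m.
ω_n = √(k_eq/m) = √(9503/35.4) = 16.38 rad/s.
Critical damping c_c = 2√(k_eq·m) = 2√(9503 × 35.4) = 1160 N·s/m, so ζ = c/c_c = 479/1160 = 0.4129.
ω_d = ω_n√(1 − ζ²) = 16.38 × √(1 − 0.171) = 14.92 rad/s.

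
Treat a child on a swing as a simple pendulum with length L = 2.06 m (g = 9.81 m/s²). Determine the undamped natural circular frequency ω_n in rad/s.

For a simple pendulum ω_n = √(g/L) = √(9.81/2.06) = √4.762 = 2.182 rad/s.

2.18 rad/s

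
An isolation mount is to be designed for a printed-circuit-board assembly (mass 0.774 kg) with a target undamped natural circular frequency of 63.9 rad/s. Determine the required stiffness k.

3160 N/m

k = m·ω_n² = 0.774 × 63.90² = 0.774 × 4083 = 3160 N/m.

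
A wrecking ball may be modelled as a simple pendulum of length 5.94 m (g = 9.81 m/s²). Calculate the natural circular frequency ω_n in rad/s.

For a simple pendulum ω_n = √(g/L) = √(9.81/5.94) = √1.652 = 1.285 rad/s.

1.29 rad/s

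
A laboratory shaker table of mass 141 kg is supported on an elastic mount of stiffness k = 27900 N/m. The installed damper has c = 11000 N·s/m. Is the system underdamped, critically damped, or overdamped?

c_c = 2√(k·m) = 3967 N·s/m; ζ = c/c_c = 11000/3967 = 2.77.
Since ζ > 1 the system is overdamped.

overdamped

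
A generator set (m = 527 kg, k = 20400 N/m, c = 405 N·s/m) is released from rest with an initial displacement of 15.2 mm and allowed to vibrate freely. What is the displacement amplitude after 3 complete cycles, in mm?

4.73 mm

ζ = c/(2√(km)) = 405/(2√(20400 × 527)) = 405/6558 = 0.06176.
Logarithmic decrement δ = 2πζ/√(1 − ζ²) = 2π × 0.06176/√(1 − 0.00381) = 0.3888.
After n cycles, x_n/x₀ = e^(−nδ), so x_3 = 15.2 × e^(−3 × 0.3888) = 15.2 × 0.3115 = 4.735 mm.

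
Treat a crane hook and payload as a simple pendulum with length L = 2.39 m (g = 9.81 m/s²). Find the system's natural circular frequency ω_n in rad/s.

2.03 rad/s

For a simple pendulum ω_n = √(g/L) = √(9.81/2.39) = √4.105 = 2.026 rad/s.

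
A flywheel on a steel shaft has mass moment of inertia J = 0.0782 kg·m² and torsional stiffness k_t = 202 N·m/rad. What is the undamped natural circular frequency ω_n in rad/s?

50.8 rad/s

ω_n = √(k_t/J) = √(202/0.0782) = √2583 = 50.82 rad/s.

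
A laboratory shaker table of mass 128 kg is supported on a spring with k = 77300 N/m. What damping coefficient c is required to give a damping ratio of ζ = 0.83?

c_c = 2√(k·m) = 2√(77300 × 128) = 6291 N·s/m.
c = ζ·c_c = 0.83 × 6291 = 5222 N·s/m.

5220 N·s/m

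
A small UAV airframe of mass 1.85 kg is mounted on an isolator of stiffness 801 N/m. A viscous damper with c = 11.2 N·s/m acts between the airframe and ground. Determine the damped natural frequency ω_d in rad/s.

ω_n = √(k/m) = √(801.0/1.85) = 20.81 rad/s.
Critical damping c_c = 2√(k·m) = 2√(801.0 × 1.85) = 76.99 N·s/m, so ζ = c/c_c = 11.2/76.99 = 0.1455.
ω_d = ω_n√(1 − ζ²) = 20.81 × √(1 − 0.0212) = 20.59 rad/s.

20.6 rad/s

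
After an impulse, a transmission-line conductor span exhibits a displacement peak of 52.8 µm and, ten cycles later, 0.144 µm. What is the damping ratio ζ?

0.0936

Logarithmic decrement δ = (1/n)·ln(x₀/x_n) = (1/10)·ln(52.8/0.144) = (1/10)·ln(366.7) = 0.5904.
ζ = δ/√(4π² + δ²) = 0.5904/√(39.48 + 0.349) = 0.5904/6.311 = 0.09356.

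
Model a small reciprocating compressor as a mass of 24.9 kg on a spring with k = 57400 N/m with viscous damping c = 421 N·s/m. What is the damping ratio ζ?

ω_n = √(k/m) = √(57400/24.9) = 48.01 rad/s.
Critical damping c_c = 2√(k·m) = 2√(57400 × 24.9) = 2391 N·s/m, so ζ = c/c_c = 421/2391 = 0.1761.

0.176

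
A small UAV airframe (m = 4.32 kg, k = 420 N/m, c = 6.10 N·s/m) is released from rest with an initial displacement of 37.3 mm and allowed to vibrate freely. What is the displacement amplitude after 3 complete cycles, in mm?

9.64 mm

ζ = c/(2√(km)) = 6.10/(2√(420 × 4.32)) = 6.10/85.19 = 0.07160.
Logarithmic decrement δ = 2πζ/√(1 − ζ²) = 2π × 0.07160/√(1 − 0.00513) = 0.4511.
After n cycles, x_n/x₀ = e^(−nδ), so x_3 = 37.3 × e^(−3 × 0.4511) = 37.3 × 0.2584 = 9.639 mm.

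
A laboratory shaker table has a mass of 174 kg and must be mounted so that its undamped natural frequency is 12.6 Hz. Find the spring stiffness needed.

1090000 N/m

ω_n = 2πf_n = 2π × 12.6 = 79.17 rad/s.
k = m·ω_n² = 174 × 79.17² = 174 × 6268 = 1091000 N/m.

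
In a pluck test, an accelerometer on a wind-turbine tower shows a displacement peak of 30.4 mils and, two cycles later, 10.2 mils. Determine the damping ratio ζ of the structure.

0.0866

Logarithmic decrement δ = (1/n)·ln(x₀/x_n) = (1/2)·ln(30.4/10.2) = (1/2)·ln(2.980) = 0.5460.
ζ = δ/√(4π² + δ²) = 0.5460/√(39.48 + 0.298) = 0.5460/6.307 = 0.08658.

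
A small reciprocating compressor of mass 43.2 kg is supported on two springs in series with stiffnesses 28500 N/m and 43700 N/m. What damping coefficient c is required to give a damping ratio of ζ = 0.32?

552 N·s/m

Series springs: 1/k_eq = 1/28500 + 1/43700 = 5.797×10^-5, so k_eq = 17250 N/m.
c_c = 2√(k_eq·m) = 2√(17250 × 43.2) = 1726 N·s/m.
c = ζ·c_c = 0.32 × 1726 = 552.5 N·s/m.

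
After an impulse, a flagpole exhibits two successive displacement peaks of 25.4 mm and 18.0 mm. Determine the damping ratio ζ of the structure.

0.0547

Logarithmic decrement δ = (1/n)·ln(x₀/x_n) = (1/1)·ln(25.4/18.0) = (1/1)·ln(1.411) = 0.3444.
ζ = δ/√(4π² + δ²) = 0.3444/√(39.48 + 0.119) = 0.3444/6.293 = 0.05473.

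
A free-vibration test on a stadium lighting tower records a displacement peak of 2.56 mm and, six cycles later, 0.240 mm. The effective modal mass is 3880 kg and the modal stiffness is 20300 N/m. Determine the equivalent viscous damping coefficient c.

Logarithmic decrement δ = (1/n)·ln(x₀/x_n) = (1/6)·ln(2.56/0.240) = (1/6)·ln(10.67) = 0.3945.
ζ = δ/√(4π² + δ²) = 0.3945/√(39.48 + 0.156) = 0.3945/6.296 = 0.06267.
c = ζ · 2√(km) = 0.06267 × 2√(20300 × 3880) = 0.06267 × 17750 = 1112 N·s/m.

1110 N·s/m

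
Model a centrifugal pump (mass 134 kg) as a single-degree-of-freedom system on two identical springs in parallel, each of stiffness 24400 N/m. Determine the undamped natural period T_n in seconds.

0.329 s

Parallel springs add: k_eq = 2 × 24400 = 48800 N/m.
ω_n = √(k_eq/m) = √(48800/134) = √364.2 = 19.08 rad/s.
T_n = 2π/ω_n = 6.283/19.08 = 0.3292 s.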